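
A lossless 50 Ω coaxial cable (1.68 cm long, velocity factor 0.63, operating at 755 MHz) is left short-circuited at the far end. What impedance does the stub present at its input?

Z_in ≈ +j22.4 Ω

λ = v/f = 0.63·c / 755 MHz = 0.25 m
βl = 2π·l/λ = 2π × 0.0671 = 24.2°
tan(βl) = 0.449
For a short-circuited stub, Z_in = jZ_0·tan(βl)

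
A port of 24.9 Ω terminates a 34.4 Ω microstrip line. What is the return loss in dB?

Γ = (24.9 − 34.4)/(24.9 + 34.4) = -0.16
RL = −20·log₁₀|Γ| = −20·log₁₀(0.16)

RL ≈ 15.9 dB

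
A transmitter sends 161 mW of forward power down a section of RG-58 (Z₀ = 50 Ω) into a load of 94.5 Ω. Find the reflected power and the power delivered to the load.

Γ = (94.5 − 50)/(94.5 + 50) = 0.308
|Γ|² = 0.0948
P_refl = |Γ|²·P_inc = 15.3 mW, P_del = (1 − |Γ|²)·P_inc = 146 mW

P_reflected ≈ 15.3 mW; P_delivered ≈ 146 mW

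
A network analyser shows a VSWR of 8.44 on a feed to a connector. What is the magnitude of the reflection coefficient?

|Γ| = (S − 1)/(S + 1) = (8.44 − 1)/(8.44 + 1) = 7.44/9.44

|Γ| ≈ 0.788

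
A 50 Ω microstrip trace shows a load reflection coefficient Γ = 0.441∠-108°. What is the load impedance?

Z_L = Z_0·(1 + Γ)/(1 − Γ) = 50·(0.864 − j0.419)/(1.14 + j0.419)

Z_L ≈ 27.5 − j28.6 Ω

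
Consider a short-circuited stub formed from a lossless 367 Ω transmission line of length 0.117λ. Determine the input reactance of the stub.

βl = 2π × 0.117 = 42.1°
tan(βl) = 0.904
For a short-circuited stub, Z_in = jZ_0·tan(βl)

X_in ≈ 332 Ω (inductive)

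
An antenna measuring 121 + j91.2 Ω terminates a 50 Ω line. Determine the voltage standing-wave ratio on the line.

Γ = (Z_L − Z_0)/(Z_L + Z_0) = (71 + j91.2)/(171 + j91.2)
|Γ| = 116/194 = 0.596
VSWR = (1 + |Γ|)/(1 − |Γ|) = 1.6/0.404

VSWR ≈ 3.96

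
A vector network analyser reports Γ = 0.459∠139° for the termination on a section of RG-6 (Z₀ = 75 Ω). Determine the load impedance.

Z_L = Z_0·(1 + Γ)/(1 − Γ) = 75·(0.654 + j0.301)/(1.35 − j0.301)

Z_L ≈ 31.1 + j23.7 Ω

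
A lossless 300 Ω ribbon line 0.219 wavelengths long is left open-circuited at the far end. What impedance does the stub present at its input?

Z_in ≈ −j59.2 Ω

βl = 2π × 0.219 = 78.8°
tan(βl) = 5.07
For an open-circuited stub, Z_in = −jZ_0·cot(βl) = −jZ_0/tan(βl)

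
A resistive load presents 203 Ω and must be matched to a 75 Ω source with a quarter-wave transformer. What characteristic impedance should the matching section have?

Z_qwt ≈ 123 Ω

Z_qwt = √(Z_0·R_L) = √(75 × 203) = √15220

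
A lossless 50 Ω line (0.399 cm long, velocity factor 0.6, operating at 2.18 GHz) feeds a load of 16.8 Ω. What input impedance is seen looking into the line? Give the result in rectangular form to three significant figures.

λ = v/f = 0.6·c / 2.18 GHz = 0.0826 m
βl = 2π·l/λ = 2π × 0.0483 = 17.4°
tan(βl) = tan(17.4°) = 0.313
Z_in = Z_0·(Z_L + jZ_0·tanβl)/(Z_0 + jZ_L·tanβl)
     = 50·(16.8 + j15.7)/(50 + j5.26)

Z_in ≈ 18.2 + j13.7 Ω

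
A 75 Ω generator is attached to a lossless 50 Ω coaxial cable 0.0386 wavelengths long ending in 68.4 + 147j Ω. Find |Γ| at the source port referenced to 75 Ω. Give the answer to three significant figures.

|Γ| ≈ 0.694

βl = 2π × 0.0386 = 13.9°
tan(βl) = 0.247
Z_in = Z_0·(Z_L + jZ_0·tanβl)/(Z_0 + jZ_L·tanβl) = 384 + j107 Ω
Γ_s = (Z_in − Z_s)/(Z_in + Z_s) = (309 + j107)/(459 + j107), |Γ_s| = 0.694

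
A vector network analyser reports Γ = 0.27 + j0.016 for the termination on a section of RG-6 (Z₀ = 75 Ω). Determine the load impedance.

Z_L = Z_0·(1 + Γ)/(1 − Γ) = 75·(1.27 + j0.016)/(0.73 − j0.016)

Z_L ≈ 130 + j4.5 Ω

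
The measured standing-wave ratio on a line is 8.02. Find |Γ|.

|Γ| = (S − 1)/(S + 1) = (8.02 − 1)/(8.02 + 1) = 7.02/9.02

|Γ| ≈ 0.778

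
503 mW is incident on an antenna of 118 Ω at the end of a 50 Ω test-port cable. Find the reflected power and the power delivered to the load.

P_reflected ≈ 82.4 mW; P_delivered ≈ 421 mW

Γ = (118 − 50)/(118 + 50) = 0.405
|Γ|² = 0.164
P_refl = |Γ|²·P_inc = 82.4 mW, P_del = (1 − |Γ|²)·P_inc = 421 mW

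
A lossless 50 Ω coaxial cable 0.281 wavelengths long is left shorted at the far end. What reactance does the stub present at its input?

X_in ≈ -253 Ω (capacitive)

βl = 2π × 0.281 = 101°
tan(βl) = -5.07
For a shorted stub, Z_in = jZ_0·tan(βl)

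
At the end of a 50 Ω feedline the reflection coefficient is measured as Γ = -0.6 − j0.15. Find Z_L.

Z_L = Z_0·(1 + Γ)/(1 − Γ) = 50·(0.4 − j0.15)/(1.6 + j0.15)

Z_L ≈ 12 − j5.81 Ω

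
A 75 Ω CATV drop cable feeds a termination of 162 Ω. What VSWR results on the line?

VSWR ≈ 2.16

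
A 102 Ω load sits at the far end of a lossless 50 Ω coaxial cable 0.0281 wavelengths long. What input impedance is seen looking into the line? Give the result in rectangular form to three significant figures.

Z_in ≈ 92.9 − j24.9 Ω

βl = 2π × 0.0281 = 10.1°
tan(βl) = tan(10.1°) = 0.178
Z_in = Z_0·(Z_L + jZ_0·tanβl)/(Z_0 + jZ_L·tanβl)
     = 50·(102 + j8.92)/(50 + j18.2)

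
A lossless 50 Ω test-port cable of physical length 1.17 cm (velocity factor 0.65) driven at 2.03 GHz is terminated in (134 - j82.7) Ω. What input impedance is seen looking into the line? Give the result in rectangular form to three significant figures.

Z_in ≈ 19.3 − j32.6 Ω

λ = v/f = 0.65·c / 2.03 GHz = 0.0961 m
βl = 2π·l/λ = 2π × 0.122 = 43.8°
tan(βl) = tan(43.8°) = 0.961
Z_in = Z_0·(Z_L + jZ_0·tanβl)/(Z_0 + jZ_L·tanβl)
     = 50·(134 − j34.7)/(129 + j129)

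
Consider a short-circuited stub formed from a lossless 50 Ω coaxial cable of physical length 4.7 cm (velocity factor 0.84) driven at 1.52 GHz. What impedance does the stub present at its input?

λ = v/f = 0.84·c / 1.52 GHz = 0.166 m
βl = 2π·l/λ = 2π × 0.283 = 102°
tan(βl) = -4.68
For a short-circuited stub, Z_in = jZ_0·tan(βl)

Z_in ≈ −j234 Ω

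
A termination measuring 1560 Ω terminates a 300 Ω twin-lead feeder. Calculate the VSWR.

VSWR ≈ 5.2

Γ = (1560 − 300)/(1560 + 300) = 0.677
VSWR = (1 + 0.677)/(1 − 0.677)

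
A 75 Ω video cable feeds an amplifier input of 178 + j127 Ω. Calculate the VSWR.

Γ = (Z_L − Z_0)/(Z_L + Z_0) = (103 + j127)/(253 + j127)
|Γ| = 164/283 = 0.578
VSWR = (1 + |Γ|)/(1 − |Γ|) = 1.58/0.422

VSWR ≈ 3.74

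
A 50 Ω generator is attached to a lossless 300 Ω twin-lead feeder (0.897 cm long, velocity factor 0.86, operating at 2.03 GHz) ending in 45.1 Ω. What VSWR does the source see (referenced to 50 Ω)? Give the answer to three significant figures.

λ = v/f = 0.86·c / 2.03 GHz = 0.127 m
βl = 2π·l/λ = 2π × 0.0706 = 25.4°
tan(βl) = 0.475
Z_in = Z_0·(Z_L + jZ_0·tanβl)/(Z_0 + jZ_L·tanβl) = 55 + j139 Ω
Γ_s = (Z_in − Z_s)/(Z_in + Z_s) = (5 + j139)/(105 + j139), |Γ_s| = 0.798
VSWR = (1 + |Γ_s|)/(1 − |Γ_s|)

VSWR ≈ 8.88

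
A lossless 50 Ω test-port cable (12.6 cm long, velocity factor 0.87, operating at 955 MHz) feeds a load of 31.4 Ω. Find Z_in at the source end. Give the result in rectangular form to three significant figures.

λ = v/f = 0.87·c / 955 MHz = 0.273 m
βl = 2π·l/λ = 2π × 0.461 = 166°
tan(βl) = tan(166°) = -0.25
Z_in = Z_0·(Z_L + jZ_0·tanβl)/(Z_0 + jZ_L·tanβl)
     = 50·(31.4 − j12.5)/(50 − j7.84)

Z_in ≈ 32.6 − j7.38 Ω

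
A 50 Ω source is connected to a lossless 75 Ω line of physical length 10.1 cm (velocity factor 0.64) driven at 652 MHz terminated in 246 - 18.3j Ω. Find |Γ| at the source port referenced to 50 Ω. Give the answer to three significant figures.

|Γ| ≈ 0.519

λ = v/f = 0.64·c / 652 MHz = 0.294 m
βl = 2π·l/λ = 2π × 0.343 = 123°
tan(βl) = -1.51
Z_in = Z_0·(Z_L + jZ_0·tanβl)/(Z_0 + jZ_L·tanβl) = 32.3 + j45.5 Ω
Γ_s = (Z_in − Z_s)/(Z_in + Z_s) = (-17.7 + j45.5)/(82.3 + j45.5), |Γ_s| = 0.519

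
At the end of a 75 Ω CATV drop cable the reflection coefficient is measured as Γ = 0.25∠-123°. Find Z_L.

Z_L = Z_0·(1 + Γ)/(1 − Γ) = 75·(0.864 − j0.21)/(1.14 + j0.21)

Z_L ≈ 52.7 − j23.6 Ω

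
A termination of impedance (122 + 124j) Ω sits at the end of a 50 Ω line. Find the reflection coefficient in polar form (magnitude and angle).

Γ ≈ 0.676 ∠ 24.1°

Γ = (Z_L − Z_0)/(Z_L + Z_0) = (72 + j124)/(172 + j124)
|Γ| = 143/212 = 0.676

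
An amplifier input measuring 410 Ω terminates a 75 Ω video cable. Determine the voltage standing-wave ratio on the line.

Γ = (410 − 75)/(410 + 75) = 0.691
VSWR = (1 + 0.691)/(1 − 0.691)

VSWR ≈ 5.47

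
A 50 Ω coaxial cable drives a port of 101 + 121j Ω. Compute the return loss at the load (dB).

Γ = (51 + j121)/(151 + j121), |Γ| = 0.679
RL = −20·log₁₀|Γ| = −20·log₁₀(0.679)

RL ≈ 3.37 dB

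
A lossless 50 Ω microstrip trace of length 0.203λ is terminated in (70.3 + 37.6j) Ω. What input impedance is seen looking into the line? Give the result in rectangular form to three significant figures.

Z_in ≈ 35.3 − j26.4 Ω

βl = 2π × 0.203 = 73.1°
tan(βl) = tan(73.1°) = 3.29
Z_in = Z_0·(Z_L + jZ_0·tanβl)/(Z_0 + jZ_L·tanβl)
     = 50·(70.3 + j202)/(-73.6 + j231)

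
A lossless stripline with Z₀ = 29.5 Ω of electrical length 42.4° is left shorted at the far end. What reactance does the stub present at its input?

X_in ≈ 26.9 Ω (inductive)

tan(βl) = 0.913
For a shorted stub, Z_in = jZ_0·tan(βl)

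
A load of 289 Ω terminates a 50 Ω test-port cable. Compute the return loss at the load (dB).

RL ≈ 3.04 dB

Γ = (289 − 50)/(289 + 50) = 0.705
RL = −20·log₁₀|Γ| = −20·log₁₀(0.705)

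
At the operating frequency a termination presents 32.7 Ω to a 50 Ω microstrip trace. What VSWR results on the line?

For a purely resistive load, VSWR = R_L/Z_0 or Z_0/R_L (whichever > 1) = 50/32.7

VSWR ≈ 1.53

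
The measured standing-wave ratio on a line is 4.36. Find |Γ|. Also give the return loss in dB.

|Γ| ≈ 0.627; return loss ≈ 4.06 dB

|Γ| = (S − 1)/(S + 1) = (4.36 − 1)/(4.36 + 1) = 3.36/5.36
RL = −20·log₁₀|Γ| = −20·log₁₀(0.627)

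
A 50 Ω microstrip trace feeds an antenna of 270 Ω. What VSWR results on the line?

For a purely resistive load, VSWR = R_L/Z_0 or Z_0/R_L (whichever > 1) = 270/50

VSWR ≈ 5.4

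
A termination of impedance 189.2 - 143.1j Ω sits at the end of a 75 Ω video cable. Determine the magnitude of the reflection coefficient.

Γ = (Z_L − Z_0)/(Z_L + Z_0) = (114.2 − j143.1)/(264.2 − j143.1)
|Γ| = 183/300

|Γ| ≈ 0.609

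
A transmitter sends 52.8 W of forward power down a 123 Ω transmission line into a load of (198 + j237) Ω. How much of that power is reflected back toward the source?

|Γ| = |(75 + j237)/(321 + j237)| = 0.623
|Γ|² = 0.388
P_refl = |Γ|²·P_inc = 20.5 W, P_del = (1 − |Γ|²)·P_inc = 32.3 W

P_reflected ≈ 20.5 W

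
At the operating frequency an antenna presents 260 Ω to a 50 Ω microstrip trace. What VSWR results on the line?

Γ = (260 − 50)/(260 + 50) = 0.677
VSWR = (1 + 0.677)/(1 − 0.677)

VSWR ≈ 5.2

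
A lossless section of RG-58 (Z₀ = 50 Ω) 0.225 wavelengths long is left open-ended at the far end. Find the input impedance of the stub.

Z_in ≈ −j7.92 Ω

βl = 2π × 0.225 = 81°
tan(βl) = 6.31
For an open-ended stub, Z_in = −jZ_0·cot(βl) = −jZ_0/tan(βl)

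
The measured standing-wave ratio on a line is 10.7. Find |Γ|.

|Γ| ≈ 0.829

|Γ| = (S − 1)/(S + 1) = (10.7 − 1)/(10.7 + 1) = 9.7/11.7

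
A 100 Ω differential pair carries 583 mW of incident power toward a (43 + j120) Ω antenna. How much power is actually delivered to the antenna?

|Γ| = |(-57 + j120)/(143 + j120)| = 0.712
|Γ|² = 0.506
P_refl = |Γ|²·P_inc = 295 mW, P_del = (1 − |Γ|²)·P_inc = 288 mW

P_delivered ≈ 288 mW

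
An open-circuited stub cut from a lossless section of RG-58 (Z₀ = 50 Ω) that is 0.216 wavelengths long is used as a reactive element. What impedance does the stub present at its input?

βl = 2π × 0.216 = 77.8°
tan(βl) = 4.61
For an open-circuited stub, Z_in = −jZ_0·cot(βl) = −jZ_0/tan(βl)

Z_in ≈ −j10.8 Ω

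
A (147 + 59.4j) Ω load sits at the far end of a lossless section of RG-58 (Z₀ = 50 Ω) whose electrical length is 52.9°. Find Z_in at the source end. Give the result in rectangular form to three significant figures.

tan(βl) = tan(52.9°) = 1.32
Z_in = Z_0·(Z_L + jZ_0·tanβl)/(Z_0 + jZ_L·tanβl)
     = 50·(147 + j126)/(-28.5 + j194)

Z_in ≈ 26.2 − j41.7 Ω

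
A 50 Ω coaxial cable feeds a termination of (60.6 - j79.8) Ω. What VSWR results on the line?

Γ = (Z_L − Z_0)/(Z_L + Z_0) = (10.6 − j79.8)/(110.6 − j79.8)
|Γ| = 80.5/136 = 0.59
VSWR = (1 + |Γ|)/(1 − |Γ|) = 1.59/0.41

VSWR ≈ 3.88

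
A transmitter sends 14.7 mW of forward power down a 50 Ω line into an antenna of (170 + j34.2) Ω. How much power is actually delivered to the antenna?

P_delivered ≈ 10.1 mW

|Γ| = |(120 + j34.2)/(220 + j34.2)| = 0.56
|Γ|² = 0.314
P_refl = |Γ|²·P_inc = 4.62 mW, P_del = (1 − |Γ|²)·P_inc = 10.1 mW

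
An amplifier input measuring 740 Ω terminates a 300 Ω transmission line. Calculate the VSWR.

VSWR ≈ 2.47

For a purely resistive load, VSWR = R_L/Z_0 or Z_0/R_L (whichever > 1) = 740/300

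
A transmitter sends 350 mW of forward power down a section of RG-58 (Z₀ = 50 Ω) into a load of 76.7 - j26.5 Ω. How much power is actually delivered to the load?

|Γ| = |(26.7 − j26.5)/(126.7 − j26.5)| = 0.291
|Γ|² = 0.0845
P_refl = |Γ|²·P_inc = 29.6 mW, P_del = (1 − |Γ|²)·P_inc = 320 mW

P_delivered ≈ 320 mW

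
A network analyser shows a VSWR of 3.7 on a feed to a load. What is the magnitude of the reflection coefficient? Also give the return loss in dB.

|Γ| ≈ 0.574; return loss ≈ 4.81 dB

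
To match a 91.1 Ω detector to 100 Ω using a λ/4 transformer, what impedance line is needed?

Z_qwt = √(Z_0·R_L) = √(100 × 91.1) = √9110

Z_qwt ≈ 95.4 Ω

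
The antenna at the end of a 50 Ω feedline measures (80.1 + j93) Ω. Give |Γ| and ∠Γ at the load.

Γ ≈ 0.611 ∠ 36.5°

Γ = (Z_L − Z_0)/(Z_L + Z_0) = (30.1 + j93)/(130.1 + j93)
|Γ| = 97.7/160 = 0.611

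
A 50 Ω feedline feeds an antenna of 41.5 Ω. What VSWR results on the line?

Γ = (41.5 − 50)/(41.5 + 50) = -0.0929
VSWR = (1 + 0.0929)/(1 − 0.0929)

VSWR ≈ 1.2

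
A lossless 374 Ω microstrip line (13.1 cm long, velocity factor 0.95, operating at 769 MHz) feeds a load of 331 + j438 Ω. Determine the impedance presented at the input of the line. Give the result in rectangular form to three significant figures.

Z_in ≈ 116 + j31.8 Ω

λ = v/f = 0.95·c / 769 MHz = 0.371 m
βl = 2π·l/λ = 2π × 0.353 = 127°
tan(βl) = tan(127°) = -1.32
Z_in = Z_0·(Z_L + jZ_0·tanβl)/(Z_0 + jZ_L·tanβl)
     = 374·(331 − j53.8)/(950 − j435)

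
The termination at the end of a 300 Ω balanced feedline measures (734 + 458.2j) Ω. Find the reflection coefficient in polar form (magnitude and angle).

Γ ≈ 0.558 ∠ 22.7°

Γ = (Z_L − Z_0)/(Z_L + Z_0) = (434 + j458.2)/(1034 + j458.2)
|Γ| = 631/1130 = 0.558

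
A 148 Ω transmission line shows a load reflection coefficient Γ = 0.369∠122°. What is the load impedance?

Z_L = Z_0·(1 + Γ)/(1 − Γ) = 148·(0.804 + j0.313)/(1.2 − j0.313)

Z_L ≈ 83.7 + j60.7 Ω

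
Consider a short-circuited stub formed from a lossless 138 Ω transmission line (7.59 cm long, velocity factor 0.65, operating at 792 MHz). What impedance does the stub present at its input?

λ = v/f = 0.65·c / 792 MHz = 0.246 m
βl = 2π·l/λ = 2π × 0.308 = 111°
tan(βl) = -2.61
For a short-circuited stub, Z_in = jZ_0·tan(βl)

Z_in ≈ −j360 Ω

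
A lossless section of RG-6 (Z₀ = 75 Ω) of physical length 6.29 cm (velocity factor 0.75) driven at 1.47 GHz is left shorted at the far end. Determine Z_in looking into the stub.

λ = v/f = 0.75·c / 1.47 GHz = 0.153 m
βl = 2π·l/λ = 2π × 0.411 = 148°
tan(βl) = -0.626
For a shorted stub, Z_in = jZ_0·tan(βl)

Z_in ≈ −j47 Ω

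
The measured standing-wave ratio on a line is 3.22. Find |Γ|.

|Γ| ≈ 0.526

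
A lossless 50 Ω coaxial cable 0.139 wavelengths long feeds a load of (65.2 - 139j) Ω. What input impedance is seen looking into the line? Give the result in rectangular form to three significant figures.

βl = 2π × 0.139 = 50°
tan(βl) = tan(50°) = 1.19
Z_in = Z_0·(Z_L + jZ_0·tanβl)/(Z_0 + jZ_L·tanβl)
     = 50·(65.2 − j79.3)/(216 + j77.8)

Z_in ≈ 7.5 − j21.1 Ω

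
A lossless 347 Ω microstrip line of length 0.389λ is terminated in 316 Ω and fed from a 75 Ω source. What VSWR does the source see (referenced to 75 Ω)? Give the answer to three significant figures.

βl = 2π × 0.389 = 140°
tan(βl) = -0.838
Z_in = Z_0·(Z_L + jZ_0·tanβl)/(Z_0 + jZ_L·tanβl) = 340 − j31.4 Ω
Γ_s = (Z_in − Z_s)/(Z_in + Z_s) = (265 − j31.4)/(415 − j31.4), |Γ_s| = 0.641
VSWR = (1 + |Γ_s|)/(1 − |Γ_s|)

VSWR ≈ 4.57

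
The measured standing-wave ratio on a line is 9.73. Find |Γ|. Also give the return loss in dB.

|Γ| ≈ 0.814; return loss ≈ 1.79 dB

|Γ| = (S − 1)/(S + 1) = (9.73 − 1)/(9.73 + 1) = 8.73/10.7
RL = −20·log₁₀|Γ| = −20·log₁₀(0.814)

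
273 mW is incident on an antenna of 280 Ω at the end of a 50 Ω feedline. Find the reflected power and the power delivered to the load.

P_reflected ≈ 133 mW; P_delivered ≈ 140 mW

Γ = (280 − 50)/(280 + 50) = 0.697
|Γ|² = 0.486
P_refl = |Γ|²·P_inc = 133 mW, P_del = (1 − |Γ|²)·P_inc = 140 mW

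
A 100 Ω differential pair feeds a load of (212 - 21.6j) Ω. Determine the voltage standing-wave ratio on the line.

VSWR ≈ 2.15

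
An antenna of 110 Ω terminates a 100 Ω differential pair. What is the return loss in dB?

RL ≈ 26.4 dB

Γ = (110 − 100)/(110 + 100) = 0.0476
RL = −20·log₁₀|Γ| = −20·log₁₀(0.0476)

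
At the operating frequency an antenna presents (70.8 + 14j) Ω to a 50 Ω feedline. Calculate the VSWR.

VSWR ≈ 1.52

Γ = (Z_L − Z_0)/(Z_L + Z_0) = (20.8 + j14)/(120.8 + j14)
|Γ| = 25.1/122 = 0.206
VSWR = (1 + |Γ|)/(1 − |Γ|) = 1.21/0.794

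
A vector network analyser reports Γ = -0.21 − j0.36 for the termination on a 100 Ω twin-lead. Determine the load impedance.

Z_L ≈ 51.8 − j45.2 Ω

Z_L = Z_0·(1 + Γ)/(1 − Γ) = 100·(0.79 − j0.36)/(1.21 + j0.36)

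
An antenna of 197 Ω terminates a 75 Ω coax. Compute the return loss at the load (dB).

RL ≈ 6.96 dB

Γ = (197 − 75)/(197 + 75) = 0.449
RL = −20·log₁₀|Γ| = −20·log₁₀(0.449)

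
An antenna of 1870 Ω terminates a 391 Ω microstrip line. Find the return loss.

RL ≈ 3.69 dB

Γ = (1870 − 391)/(1870 + 391) = 0.654
RL = −20·log₁₀|Γ| = −20·log₁₀(0.654)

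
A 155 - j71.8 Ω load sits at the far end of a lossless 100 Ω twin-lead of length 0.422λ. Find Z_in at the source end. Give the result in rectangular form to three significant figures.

βl = 2π × 0.422 = 152°
tan(βl) = tan(152°) = -0.534
Z_in = Z_0·(Z_L + jZ_0·tanβl)/(Z_0 + jZ_L·tanβl)
     = 100·(155 − j125)/(61.7 − j82.7)

Z_in ≈ 187 + j47.9 Ω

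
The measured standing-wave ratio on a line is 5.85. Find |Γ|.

|Γ| = (S − 1)/(S + 1) = (5.85 − 1)/(5.85 + 1) = 4.85/6.85

|Γ| ≈ 0.708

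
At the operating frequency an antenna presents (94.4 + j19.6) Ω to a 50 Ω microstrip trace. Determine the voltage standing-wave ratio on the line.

Γ = (Z_L − Z_0)/(Z_L + Z_0) = (44.4 + j19.6)/(144.4 + j19.6)
|Γ| = 48.5/146 = 0.333
VSWR = (1 + |Γ|)/(1 − |Γ|) = 1.33/0.667

VSWR ≈ 2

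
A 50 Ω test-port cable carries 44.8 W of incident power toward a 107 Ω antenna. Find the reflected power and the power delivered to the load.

P_reflected ≈ 5.91 W; P_delivered ≈ 38.9 W

Γ = (107 − 50)/(107 + 50) = 0.363
|Γ|² = 0.132
P_refl = |Γ|²·P_inc = 5.91 W, P_del = (1 − |Γ|²)·P_inc = 38.9 W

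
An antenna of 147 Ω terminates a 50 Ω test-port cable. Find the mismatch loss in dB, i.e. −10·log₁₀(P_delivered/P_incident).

mismatch loss ≈ 1.21 dB

Γ = (147 − 50)/(147 + 50) = 0.492
|Γ|² = 0.242, so P_del/P_inc = 1 − |Γ|² = 0.758
ML = −10·log₁₀(1 − |Γ|²)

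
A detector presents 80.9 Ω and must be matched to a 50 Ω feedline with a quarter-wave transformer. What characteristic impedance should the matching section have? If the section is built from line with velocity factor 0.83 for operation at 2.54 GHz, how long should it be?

Z_qwt = √(Z_0·R_L) = √(50 × 80.9) = √4045
λ = 0.83·c/f = 0.098 m, so l = λ/4 = 0.0245 m

Z_qwt ≈ 63.6 Ω; length ≈ 2.45 cm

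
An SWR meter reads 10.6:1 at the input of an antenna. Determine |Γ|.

|Γ| ≈ 0.828

|Γ| = (S − 1)/(S + 1) = (10.6 − 1)/(10.6 + 1) = 9.6/11.6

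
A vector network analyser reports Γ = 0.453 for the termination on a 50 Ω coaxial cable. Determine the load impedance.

Z_L = Z_0·(1 + Γ)/(1 − Γ) = 50·(1.45)/(0.547)

Z_L ≈ 133 Ω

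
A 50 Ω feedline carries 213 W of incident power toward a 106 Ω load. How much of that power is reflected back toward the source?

Γ = (106 − 50)/(106 + 50) = 0.359
|Γ|² = 0.129
P_refl = |Γ|²·P_inc = 27.4 W, P_del = (1 − |Γ|²)·P_inc = 186 W

P_reflected ≈ 27.4 W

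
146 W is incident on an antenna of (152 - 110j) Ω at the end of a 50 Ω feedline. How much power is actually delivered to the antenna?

|Γ| = |(102 − j110)/(202 − j110)| = 0.652
|Γ|² = 0.425
P_refl = |Γ|²·P_inc = 62.1 W, P_del = (1 − |Γ|²)·P_inc = 83.9 W

P_delivered ≈ 83.9 W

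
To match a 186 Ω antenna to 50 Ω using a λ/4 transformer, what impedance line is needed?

Z_qwt = √(Z_0·R_L) = √(50 × 186) = √9300

Z_qwt ≈ 96.4 Ω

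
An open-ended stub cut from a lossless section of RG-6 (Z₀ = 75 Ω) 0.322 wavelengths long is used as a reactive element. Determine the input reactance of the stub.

X_in ≈ 36.5 Ω (inductive)

βl = 2π × 0.322 = 116°
tan(βl) = -2.06
For an open-ended stub, Z_in = −jZ_0·cot(βl) = −jZ_0/tan(βl)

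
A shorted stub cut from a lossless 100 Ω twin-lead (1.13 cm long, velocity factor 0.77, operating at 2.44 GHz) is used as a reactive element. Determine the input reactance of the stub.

X_in ≈ 93.2 Ω (inductive)

λ = v/f = 0.77·c / 2.44 GHz = 0.0947 m
βl = 2π·l/λ = 2π × 0.119 = 43°
tan(βl) = 0.932
For a shorted stub, Z_in = jZ_0·tan(βl)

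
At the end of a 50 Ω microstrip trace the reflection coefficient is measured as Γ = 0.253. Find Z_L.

Z_L ≈ 83.9 Ω

Z_L = Z_0·(1 + Γ)/(1 − Γ) = 50·(1.25)/(0.747)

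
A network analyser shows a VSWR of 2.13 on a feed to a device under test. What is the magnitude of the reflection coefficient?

|Γ| = (S − 1)/(S + 1) = (2.13 − 1)/(2.13 + 1) = 1.13/3.13

|Γ| ≈ 0.361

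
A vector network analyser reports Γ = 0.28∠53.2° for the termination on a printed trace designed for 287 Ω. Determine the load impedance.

Z_L = Z_0·(1 + Γ)/(1 − Γ) = 287·(1.17 + j0.224)/(0.832 − j0.224)

Z_L ≈ 356 + j173 Ω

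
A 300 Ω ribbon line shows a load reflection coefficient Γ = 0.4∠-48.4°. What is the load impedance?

Z_L = Z_0·(1 + Γ)/(1 − Γ) = 300·(1.27 − j0.299)/(0.734 + j0.299)

Z_L ≈ 401 − j285 Ω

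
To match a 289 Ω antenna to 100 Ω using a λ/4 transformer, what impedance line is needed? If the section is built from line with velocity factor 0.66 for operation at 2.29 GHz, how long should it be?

Z_qwt ≈ 170 Ω; length ≈ 2.16 cm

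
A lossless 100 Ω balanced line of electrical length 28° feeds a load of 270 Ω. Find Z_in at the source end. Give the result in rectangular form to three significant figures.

Z_in ≈ 113 − j109 Ω

tan(βl) = tan(28°) = 0.532
Z_in = Z_0·(Z_L + jZ_0·tanβl)/(Z_0 + jZ_L·tanβl)
     = 100·(270 + j53.2)/(100 + j144)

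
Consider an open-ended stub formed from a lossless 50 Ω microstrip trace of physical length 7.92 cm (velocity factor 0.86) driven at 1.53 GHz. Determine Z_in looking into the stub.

λ = v/f = 0.86·c / 1.53 GHz = 0.169 m
βl = 2π·l/λ = 2π × 0.47 = 169°
tan(βl) = -0.193
For an open-ended stub, Z_in = −jZ_0·cot(βl) = −jZ_0/tan(βl)

Z_in ≈ +j259 Ω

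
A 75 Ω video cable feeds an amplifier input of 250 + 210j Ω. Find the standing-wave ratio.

Γ = (Z_L − Z_0)/(Z_L + Z_0) = (175 + j210)/(325 + j210)
|Γ| = 273/387 = 0.706
VSWR = (1 + |Γ|)/(1 − |Γ|) = 1.71/0.294

VSWR ≈ 5.81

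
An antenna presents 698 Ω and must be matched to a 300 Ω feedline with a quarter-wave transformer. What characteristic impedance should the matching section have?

Z_qwt ≈ 458 Ω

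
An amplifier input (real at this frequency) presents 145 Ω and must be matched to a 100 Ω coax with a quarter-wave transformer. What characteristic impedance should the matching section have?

Z_qwt ≈ 120 Ω

Z_qwt = √(Z_0·R_L) = √(100 × 145) = √14500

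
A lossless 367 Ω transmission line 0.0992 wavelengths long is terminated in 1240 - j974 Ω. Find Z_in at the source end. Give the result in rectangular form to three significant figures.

βl = 2π × 0.0992 = 35.7°
tan(βl) = tan(35.7°) = 0.719
Z_in = Z_0·(Z_L + jZ_0·tanβl)/(Z_0 + jZ_L·tanβl)
     = 367·(1240 − j710)/(1070 + j891)

Z_in ≈ 131 − j354 Ω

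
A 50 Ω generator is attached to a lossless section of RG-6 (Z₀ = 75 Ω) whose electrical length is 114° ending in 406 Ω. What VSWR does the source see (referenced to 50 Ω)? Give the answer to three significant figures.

tan(βl) = -2.25
Z_in = Z_0·(Z_L + jZ_0·tanβl)/(Z_0 + jZ_L·tanβl) = 16.5 + j32 Ω
Γ_s = (Z_in − Z_s)/(Z_in + Z_s) = (-33.5 + j32)/(66.5 + j32), |Γ_s| = 0.628
VSWR = (1 + |Γ_s|)/(1 − |Γ_s|)

VSWR ≈ 4.38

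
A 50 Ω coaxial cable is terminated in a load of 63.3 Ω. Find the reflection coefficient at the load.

Γ = 0.117

Γ = (Z_L − Z_0)/(Z_L + Z_0) = (63.3 − 50)/(63.3 + 50) = 13.3/113.3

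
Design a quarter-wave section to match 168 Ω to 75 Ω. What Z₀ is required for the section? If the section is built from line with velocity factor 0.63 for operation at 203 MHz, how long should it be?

Z_qwt ≈ 112 Ω; length ≈ 23.3 cm

Z_qwt = √(Z_0·R_L) = √(75 × 168) = √12600
λ = 0.63·c/f = 0.931 m, so l = λ/4 = 0.233 m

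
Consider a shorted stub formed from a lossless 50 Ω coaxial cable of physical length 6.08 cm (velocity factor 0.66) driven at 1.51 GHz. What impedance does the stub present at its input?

λ = v/f = 0.66·c / 1.51 GHz = 0.131 m
βl = 2π·l/λ = 2π × 0.464 = 167°
tan(βl) = -0.232
For a shorted stub, Z_in = jZ_0·tan(βl)

Z_in ≈ −j11.6 Ω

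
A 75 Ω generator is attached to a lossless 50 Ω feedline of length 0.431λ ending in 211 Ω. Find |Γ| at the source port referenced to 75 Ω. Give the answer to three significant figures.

βl = 2π × 0.431 = 155°
tan(βl) = -0.463
Z_in = Z_0·(Z_L + jZ_0·tanβl)/(Z_0 + jZ_L·tanβl) = 53.2 + j80.8 Ω
Γ_s = (Z_in − Z_s)/(Z_in + Z_s) = (-21.8 + j80.8)/(128 + j80.8), |Γ_s| = 0.552

|Γ| ≈ 0.552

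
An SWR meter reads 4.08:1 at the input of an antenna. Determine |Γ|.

|Γ| ≈ 0.606

|Γ| = (S − 1)/(S + 1) = (4.08 − 1)/(4.08 + 1) = 3.08/5.08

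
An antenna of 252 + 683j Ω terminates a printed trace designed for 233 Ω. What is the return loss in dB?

Γ = (19 + j683)/(485 + j683), |Γ| = 0.816
RL = −20·log₁₀|Γ| = −20·log₁₀(0.816)

RL ≈ 1.77 dB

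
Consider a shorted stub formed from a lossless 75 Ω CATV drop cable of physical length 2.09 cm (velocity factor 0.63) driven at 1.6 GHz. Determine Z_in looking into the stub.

λ = v/f = 0.63·c / 1.6 GHz = 0.118 m
βl = 2π·l/λ = 2π × 0.177 = 63.7°
tan(βl) = 2.02
For a shorted stub, Z_in = jZ_0·tan(βl)

Z_in ≈ +j152 Ω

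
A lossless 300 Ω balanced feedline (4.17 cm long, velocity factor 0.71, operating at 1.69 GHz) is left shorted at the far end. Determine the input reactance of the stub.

X_in ≈ -539 Ω (capacitive)

λ = v/f = 0.71·c / 1.69 GHz = 0.126 m
βl = 2π·l/λ = 2π × 0.331 = 119°
tan(βl) = -1.8
For a shorted stub, Z_in = jZ_0·tan(βl)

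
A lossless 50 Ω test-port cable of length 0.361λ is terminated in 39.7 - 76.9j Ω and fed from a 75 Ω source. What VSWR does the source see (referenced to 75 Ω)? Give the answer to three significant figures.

VSWR ≈ 3.78

βl = 2π × 0.361 = 130°
tan(βl) = -1.19
Z_in = Z_0·(Z_L + jZ_0·tanβl)/(Z_0 + jZ_L·tanβl) = 60.3 + j95.1 Ω
Γ_s = (Z_in − Z_s)/(Z_in + Z_s) = (-14.7 + j95.1)/(135 + j95.1), |Γ_s| = 0.582
VSWR = (1 + |Γ_s|)/(1 − |Γ_s|)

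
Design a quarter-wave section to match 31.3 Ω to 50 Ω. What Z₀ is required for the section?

Z_qwt = √(Z_0·R_L) = √(50 × 31.3) = √1565

Z_qwt ≈ 39.6 Ω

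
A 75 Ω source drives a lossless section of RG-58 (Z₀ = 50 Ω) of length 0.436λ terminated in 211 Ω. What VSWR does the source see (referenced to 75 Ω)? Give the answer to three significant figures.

βl = 2π × 0.436 = 157°
tan(βl) = -0.425
Z_in = Z_0·(Z_L + jZ_0·tanβl)/(Z_0 + jZ_L·tanβl) = 59 + j84.7 Ω
Γ_s = (Z_in − Z_s)/(Z_in + Z_s) = (-16 + j84.7)/(134 + j84.7), |Γ_s| = 0.544
VSWR = (1 + |Γ_s|)/(1 − |Γ_s|)

VSWR ≈ 3.38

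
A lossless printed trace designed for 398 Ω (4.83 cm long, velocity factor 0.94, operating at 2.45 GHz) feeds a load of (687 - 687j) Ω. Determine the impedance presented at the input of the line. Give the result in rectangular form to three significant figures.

Z_in ≈ 983 + j673 Ω

λ = v/f = 0.94·c / 2.45 GHz = 0.115 m
βl = 2π·l/λ = 2π × 0.42 = 151°
tan(βl) = tan(151°) = -0.553
Z_in = Z_0·(Z_L + jZ_0·tanβl)/(Z_0 + jZ_L·tanβl)
     = 398·(687 − j907)/(18.2 − j380)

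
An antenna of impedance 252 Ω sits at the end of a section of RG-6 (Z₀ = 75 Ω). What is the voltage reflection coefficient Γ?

Γ = (Z_L − Z_0)/(Z_L + Z_0) = (252 − 75)/(252 + 75) = 177/327

Γ = 0.541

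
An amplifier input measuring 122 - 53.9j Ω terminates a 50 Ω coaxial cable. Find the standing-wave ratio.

VSWR ≈ 2.99

Γ = (Z_L − Z_0)/(Z_L + Z_0) = (72 − j53.9)/(172 − j53.9)
|Γ| = 89.9/180 = 0.499
VSWR = (1 + |Γ|)/(1 − |Γ|) = 1.5/0.501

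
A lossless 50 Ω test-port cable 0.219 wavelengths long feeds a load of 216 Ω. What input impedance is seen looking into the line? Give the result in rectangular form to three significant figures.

Z_in ≈ 12 − j9.32 Ω

βl = 2π × 0.219 = 78.8°
tan(βl) = tan(78.8°) = 5.07
Z_in = Z_0·(Z_L + jZ_0·tanβl)/(Z_0 + jZ_L·tanβl)
     = 50·(216 + j253)/(50 + j1090)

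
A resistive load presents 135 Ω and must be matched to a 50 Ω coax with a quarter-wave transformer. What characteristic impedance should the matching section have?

Z_qwt = √(Z_0·R_L) = √(50 × 135) = √6750

Z_qwt ≈ 82.2 Ω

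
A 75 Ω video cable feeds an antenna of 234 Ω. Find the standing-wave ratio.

For a purely resistive load, VSWR = R_L/Z_0 or Z_0/R_L (whichever > 1) = 234/75

VSWR ≈ 3.12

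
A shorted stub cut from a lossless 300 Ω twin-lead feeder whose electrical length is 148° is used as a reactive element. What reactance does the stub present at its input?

X_in ≈ -187 Ω (capacitive)

tan(βl) = -0.625
For a shorted stub, Z_in = jZ_0·tan(βl)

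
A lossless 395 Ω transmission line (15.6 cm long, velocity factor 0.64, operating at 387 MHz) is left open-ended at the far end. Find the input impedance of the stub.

λ = v/f = 0.64·c / 387 MHz = 0.496 m
βl = 2π·l/λ = 2π × 0.314 = 113°
tan(βl) = -2.33
For an open-ended stub, Z_in = −jZ_0·cot(βl) = −jZ_0/tan(βl)

Z_in ≈ +j169 Ω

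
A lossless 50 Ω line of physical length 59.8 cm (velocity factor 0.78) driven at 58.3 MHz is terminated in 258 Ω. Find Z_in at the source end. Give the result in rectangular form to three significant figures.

Z_in ≈ 14.6 − j34.7 Ω

λ = v/f = 0.78·c / 58.3 MHz = 4.01 m
βl = 2π·l/λ = 2π × 0.149 = 53.6°
tan(βl) = tan(53.6°) = 1.36
Z_in = Z_0·(Z_L + jZ_0·tanβl)/(Z_0 + jZ_L·tanβl)
     = 50·(258 + j67.9)/(50 + j350)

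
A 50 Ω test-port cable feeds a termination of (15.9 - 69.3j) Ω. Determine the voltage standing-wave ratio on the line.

Γ = (Z_L − Z_0)/(Z_L + Z_0) = (-34.1 − j69.3)/(65.9 − j69.3)
|Γ| = 77.2/95.6 = 0.808
VSWR = (1 + |Γ|)/(1 − |Γ|) = 1.81/0.192

VSWR ≈ 9.4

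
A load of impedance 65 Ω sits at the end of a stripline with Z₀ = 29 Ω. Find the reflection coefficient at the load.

Γ = 0.383

Γ = (Z_L − Z_0)/(Z_L + Z_0) = (65 − 29)/(65 + 29) = 36/94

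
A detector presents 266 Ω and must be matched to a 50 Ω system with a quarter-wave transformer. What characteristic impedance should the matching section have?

Z_qwt = √(Z_0·R_L) = √(50 × 266) = √13300

Z_qwt ≈ 115 Ω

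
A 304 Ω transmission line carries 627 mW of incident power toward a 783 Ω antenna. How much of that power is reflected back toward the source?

Γ = (783 − 304)/(783 + 304) = 0.441
|Γ|² = 0.194
P_refl = |Γ|²·P_inc = 122 mW, P_del = (1 − |Γ|²)·P_inc = 505 mW

P_reflected ≈ 122 mW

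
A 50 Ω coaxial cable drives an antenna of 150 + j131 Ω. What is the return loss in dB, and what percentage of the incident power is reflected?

Γ = (100 + j131)/(200 + j131), |Γ| = 0.689
RL = −20·log₁₀(0.689) = 3.23 dB
P_refl/P_inc = |Γ|² = 0.475

RL ≈ 3.23 dB; 47.5% of incident power reflected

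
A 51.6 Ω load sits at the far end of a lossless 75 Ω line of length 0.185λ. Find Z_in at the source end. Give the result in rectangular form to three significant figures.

βl = 2π × 0.185 = 66.6°
tan(βl) = tan(66.6°) = 2.31
Z_in = Z_0·(Z_L + jZ_0·tanβl)/(Z_0 + jZ_L·tanβl)
     = 75·(51.6 + j173)/(75 + j119)

Z_in ≈ 92.7 + j25.9 Ω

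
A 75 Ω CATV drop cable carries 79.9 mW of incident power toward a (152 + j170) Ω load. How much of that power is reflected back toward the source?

|Γ| = |(77 + j170)/(227 + j170)| = 0.658
|Γ|² = 0.433
P_refl = |Γ|²·P_inc = 34.6 mW, P_del = (1 − |Γ|²)·P_inc = 45.3 mW

P_reflected ≈ 34.6 mW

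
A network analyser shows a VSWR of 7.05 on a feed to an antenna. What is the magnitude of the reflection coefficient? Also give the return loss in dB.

|Γ| = (S − 1)/(S + 1) = (7.05 − 1)/(7.05 + 1) = 6.05/8.05
RL = −20·log₁₀|Γ| = −20·log₁₀(0.752)

|Γ| ≈ 0.752; return loss ≈ 2.48 dB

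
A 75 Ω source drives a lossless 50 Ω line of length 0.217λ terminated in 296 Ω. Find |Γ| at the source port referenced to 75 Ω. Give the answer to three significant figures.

|Γ| ≈ 0.793

βl = 2π × 0.217 = 78.1°
tan(βl) = 4.75
Z_in = Z_0·(Z_L + jZ_0·tanβl)/(Z_0 + jZ_L·tanβl) = 8.81 − j10.2 Ω
Γ_s = (Z_in − Z_s)/(Z_in + Z_s) = (-66.2 − j10.2)/(83.8 − j10.2), |Γ_s| = 0.793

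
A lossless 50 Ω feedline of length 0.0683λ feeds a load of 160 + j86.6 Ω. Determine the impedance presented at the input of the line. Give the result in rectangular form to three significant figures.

βl = 2π × 0.0683 = 24.6°
tan(βl) = tan(24.6°) = 0.458
Z_in = Z_0·(Z_L + jZ_0·tanβl)/(Z_0 + jZ_L·tanβl)
     = 50·(160 + j109)/(10.4 + j73.2)

Z_in ≈ 88.5 − j96.7 Ω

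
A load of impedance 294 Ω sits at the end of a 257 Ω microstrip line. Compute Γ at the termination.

Γ = (Z_L − Z_0)/(Z_L + Z_0) = (294 − 257)/(294 + 257) = 37/551

Γ = 0.0672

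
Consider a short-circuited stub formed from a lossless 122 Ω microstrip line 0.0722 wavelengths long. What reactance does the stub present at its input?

X_in ≈ 59.5 Ω (inductive)

βl = 2π × 0.0722 = 26°
tan(βl) = 0.488
For a short-circuited stub, Z_in = jZ_0·tan(βl)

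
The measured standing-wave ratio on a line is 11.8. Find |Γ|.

|Γ| = (S − 1)/(S + 1) = (11.8 − 1)/(11.8 + 1) = 10.8/12.8

|Γ| ≈ 0.844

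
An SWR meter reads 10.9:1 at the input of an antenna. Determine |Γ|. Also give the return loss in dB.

|Γ| = (S − 1)/(S + 1) = (10.9 − 1)/(10.9 + 1) = 9.9/11.9
RL = −20·log₁₀|Γ| = −20·log₁₀(0.832)

|Γ| ≈ 0.832; return loss ≈ 1.6 dB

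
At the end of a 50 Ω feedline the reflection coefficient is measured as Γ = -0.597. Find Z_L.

Z_L = Z_0·(1 + Γ)/(1 − Γ) = 50·(0.403)/(1.6)

Z_L ≈ 12.6 Ω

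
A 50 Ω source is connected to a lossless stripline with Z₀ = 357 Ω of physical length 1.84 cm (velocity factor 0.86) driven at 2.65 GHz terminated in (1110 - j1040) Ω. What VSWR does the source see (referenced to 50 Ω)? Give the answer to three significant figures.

VSWR ≈ 3.7

λ = v/f = 0.86·c / 2.65 GHz = 0.0974 m
βl = 2π·l/λ = 2π × 0.189 = 68°
tan(βl) = 2.48
Z_in = Z_0·(Z_L + jZ_0·tanβl)/(Z_0 + jZ_L·tanβl) = 62.4 − j77.4 Ω
Γ_s = (Z_in − Z_s)/(Z_in + Z_s) = (12.4 − j77.4)/(112 − j77.4), |Γ_s| = 0.574
VSWR = (1 + |Γ_s|)/(1 − |Γ_s|)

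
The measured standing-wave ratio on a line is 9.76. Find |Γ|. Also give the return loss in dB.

|Γ| ≈ 0.814; return loss ≈ 1.79 dB

|Γ| = (S − 1)/(S + 1) = (9.76 − 1)/(9.76 + 1) = 8.76/10.8
RL = −20·log₁₀|Γ| = −20·log₁₀(0.814)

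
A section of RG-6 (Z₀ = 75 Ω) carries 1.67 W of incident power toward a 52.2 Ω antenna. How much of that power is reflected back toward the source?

Γ = (52.2 − 75)/(52.2 + 75) = -0.179
|Γ|² = 0.0321
P_refl = |Γ|²·P_inc = 0.0537 W, P_del = (1 − |Γ|²)·P_inc = 1.62 W

P_reflected ≈ 0.0537 W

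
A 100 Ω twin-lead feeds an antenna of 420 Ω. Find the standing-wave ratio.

VSWR ≈ 4.2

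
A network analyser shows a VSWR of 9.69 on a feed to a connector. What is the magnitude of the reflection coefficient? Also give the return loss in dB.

|Γ| = (S − 1)/(S + 1) = (9.69 − 1)/(9.69 + 1) = 8.69/10.7
RL = −20·log₁₀|Γ| = −20·log₁₀(0.813)

|Γ| ≈ 0.813; return loss ≈ 1.8 dB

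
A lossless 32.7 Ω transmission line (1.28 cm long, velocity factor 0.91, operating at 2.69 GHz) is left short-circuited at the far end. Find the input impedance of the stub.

Z_in ≈ +j33.2 Ω

λ = v/f = 0.91·c / 2.69 GHz = 0.101 m
βl = 2π·l/λ = 2π × 0.126 = 45.4°
tan(βl) = 1.01
For a short-circuited stub, Z_in = jZ_0·tan(βl)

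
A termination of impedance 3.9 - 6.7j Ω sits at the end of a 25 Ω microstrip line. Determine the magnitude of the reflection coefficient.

Γ = (Z_L − Z_0)/(Z_L + Z_0) = (-21.1 − j6.7)/(28.9 − j6.7)
|Γ| = 22.1/29.7

|Γ| ≈ 0.746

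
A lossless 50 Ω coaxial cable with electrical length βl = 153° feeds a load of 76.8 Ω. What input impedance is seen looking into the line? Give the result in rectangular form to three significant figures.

tan(βl) = tan(153°) = -0.51
Z_in = Z_0·(Z_L + jZ_0·tanβl)/(Z_0 + jZ_L·tanβl)
     = 50·(76.8 − j25.5)/(50 − j39.1)

Z_in ≈ 60 + j21.5 Ω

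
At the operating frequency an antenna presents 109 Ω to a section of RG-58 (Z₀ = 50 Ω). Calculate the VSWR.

For a purely resistive load, VSWR = R_L/Z_0 or Z_0/R_L (whichever > 1) = 109/50

VSWR ≈ 2.18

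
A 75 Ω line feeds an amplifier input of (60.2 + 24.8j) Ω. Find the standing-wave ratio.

Γ = (Z_L − Z_0)/(Z_L + Z_0) = (-14.8 + j24.8)/(135.2 + j24.8)
|Γ| = 28.9/137 = 0.21
VSWR = (1 + |Γ|)/(1 − |Γ|) = 1.21/0.79

VSWR ≈ 1.53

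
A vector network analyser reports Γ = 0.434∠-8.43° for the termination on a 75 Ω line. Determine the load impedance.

Z_L ≈ 185 − j28.9 Ω

Z_L = Z_0·(1 + Γ)/(1 − Γ) = 75·(1.43 − j0.0636)/(0.571 + j0.0636)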